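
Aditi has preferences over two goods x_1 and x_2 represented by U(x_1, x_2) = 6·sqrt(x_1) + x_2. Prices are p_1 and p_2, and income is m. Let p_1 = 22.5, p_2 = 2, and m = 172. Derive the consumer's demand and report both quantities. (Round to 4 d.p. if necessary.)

Utility is quasi-linear in x_2; the FOC for x_1 is 3/√x_1 = p_1/p_2.
Thus x_1* = (3·p_2/p_1)² — independent of m — with the rest of income spent on x_2.
Plugging in: x_1* = (3·2/22.5)² = 0.0711, x_2* = 85.2.

x_1* = 0.0711, x_2* = 85.2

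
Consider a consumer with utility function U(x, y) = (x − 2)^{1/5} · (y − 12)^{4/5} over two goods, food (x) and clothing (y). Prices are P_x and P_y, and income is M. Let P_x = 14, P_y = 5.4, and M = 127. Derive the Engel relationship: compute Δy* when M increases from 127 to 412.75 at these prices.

Δy* = 42.3333

MRS = (1/4)·(y−12)/(x−2). Tangency with P_x/P_y gives y−12 = 4·(P_x/P_y)·(x−2).
After buying the subsistence bundle (2, 12), a share 0.2 of the remaining income goes to x: x* = 2 + 0.2·(M − 2P_x − 12P_y)/P_x.
Discretionary income = 127 − 2·14 − 12·5.4 = 34.2; y* = 12 + 0.8·34.2/5.4 = 17.0667.
At M' = 412.75: y* = 59.4. Change: 59.4 − 17.0667 = 42.3333.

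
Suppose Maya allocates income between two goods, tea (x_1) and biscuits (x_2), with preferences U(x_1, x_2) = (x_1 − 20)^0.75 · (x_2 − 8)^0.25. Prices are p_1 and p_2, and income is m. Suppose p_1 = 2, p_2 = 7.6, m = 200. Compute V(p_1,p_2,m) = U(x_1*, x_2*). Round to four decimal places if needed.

V = 20.245

Let x_1' = x_1−20, x_2' = x_2−8. MRS = 3·x_2'/x_1' = p_1/p_2.
Substituting into the budget: x_1* = 20 + 0.75·(m − 20·p_1 − 8·p_2)/p_1, and x_2* = 8 + 0.25·(…)/p_2.
Discretionary income = 200 − 20·2 − 8·7.6 = 99.2; x_1* = 20 + 0.75·99.2/2 = 57.2; x_2* = 8 + 0.25·99.2/7.6 = 11.2632.
Utility at the optimum: U(57.2, 11.2632) = 20.245.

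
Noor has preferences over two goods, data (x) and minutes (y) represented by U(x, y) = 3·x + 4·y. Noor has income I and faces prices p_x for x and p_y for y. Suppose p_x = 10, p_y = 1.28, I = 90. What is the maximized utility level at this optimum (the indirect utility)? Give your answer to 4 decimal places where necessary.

Linear utility — the consumer picks whichever good has higher MU/price: 3/10 = 0.3 vs 4/1.28 = 3.125.
y gives more utility per dollar, so spend all income on y: y* = I/p_y, x* = 0.
Numerically: x* = 0, y* = 70.3125.
Utility at the optimum: U(0, 70.3125) = 281.25.

V = 281.25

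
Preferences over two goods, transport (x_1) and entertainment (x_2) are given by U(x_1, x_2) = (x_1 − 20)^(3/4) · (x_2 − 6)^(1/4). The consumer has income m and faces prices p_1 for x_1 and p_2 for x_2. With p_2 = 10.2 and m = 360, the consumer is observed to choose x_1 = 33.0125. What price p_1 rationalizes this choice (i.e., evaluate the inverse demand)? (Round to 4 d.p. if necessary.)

p_1 = 8

MRS = 3·(x_2−6)/(x_1−20). Tangency with p_1/p_2 gives x_2−6 = (1/3)·(p_1/p_2)·(x_1−20).
Substituting into the budget: x_1* = 20 + 0.75·(m − 20·p_1 − 6·p_2)/p_1, and x_2* = 6 + 0.25·(…)/p_2.
Set x_1* = 33.0125 in the demand function and solve for p_1: p_1 = 8.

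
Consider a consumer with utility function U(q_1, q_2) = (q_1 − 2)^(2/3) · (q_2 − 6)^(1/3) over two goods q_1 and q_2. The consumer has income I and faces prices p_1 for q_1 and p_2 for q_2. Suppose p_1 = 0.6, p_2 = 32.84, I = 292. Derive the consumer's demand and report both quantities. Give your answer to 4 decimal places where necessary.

This is Cobb-Douglas in (q_1−2, q_2−6): tangency gives 2/3·p_2·(q_2−6) = 1/3·p_1·(q_1−2).
Substituting into the budget: q_1* = 2 + 2/3·(I − 2·p_1 − 6·p_2)/p_1, and q_2* = 6 + 1/3·(…)/p_2.
Discretionary income = 292 − 2·0.6 − 6·32.84 = 93.76; q_1* = 2 + 2/3·93.76/0.6 = 106.1778; q_2* = 6 + 1/3·93.76/32.84 = 6.9517.

q_1* = 106.1778, q_2* = 6.9517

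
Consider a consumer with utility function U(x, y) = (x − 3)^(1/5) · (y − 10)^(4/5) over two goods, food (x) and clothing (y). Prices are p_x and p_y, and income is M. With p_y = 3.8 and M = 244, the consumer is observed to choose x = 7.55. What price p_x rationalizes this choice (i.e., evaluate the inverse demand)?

p_x = 8

Let x' = x−3, y' = y−10. MRS = (1/4)·y'/x' = p_x/p_y.
After buying the subsistence bundle (3, 10), a share 0.2 of the remaining income goes to x: x* = 3 + 0.2·(M − 3p_x − 10p_y)/p_x.
Set x* = 7.55 in the demand function and solve for p_x: p_x = 8.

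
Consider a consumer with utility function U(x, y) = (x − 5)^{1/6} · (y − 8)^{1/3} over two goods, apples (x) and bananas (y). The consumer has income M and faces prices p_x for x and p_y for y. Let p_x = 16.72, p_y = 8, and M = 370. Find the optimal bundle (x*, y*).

x* = 9.4338, y* = 26.5333

This is Cobb-Douglas in (x−5, y−8): tangency gives 1/6·p_y·(y−8) = 1/3·p_x·(x−5).
After buying the subsistence bundle (5, 8), a share 1/3 of the remaining income goes to x: x* = 5 + 1/3·(M − 5p_x − 8p_y)/p_x.
Discretionary income = 370 − 5·16.72 − 8·8 = 222.4; x* = 5 + 1/3·222.4/16.72 = 9.4338; y* = 8 + 2/3·222.4/8 = 26.5333.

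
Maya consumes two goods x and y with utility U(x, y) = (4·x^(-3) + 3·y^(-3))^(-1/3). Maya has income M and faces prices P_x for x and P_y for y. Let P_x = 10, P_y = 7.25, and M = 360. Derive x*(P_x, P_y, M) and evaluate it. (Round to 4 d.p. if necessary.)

x* = 20.7952

From the CES first-order condition, (4/3)·(y/x)^(4) = P_x/P_y.
Solve for the ratio: y/x = [(3/4)·P_x/P_y]^(0.25).
With the ratio pinned down, the budget gives x* = M/(P_x + P_y·(y/x)) and y* = (y/x)·x*.
Numerically y/x = 1.008511, so x* = 360/(10 + 7.25·1.008511) = 20.7952.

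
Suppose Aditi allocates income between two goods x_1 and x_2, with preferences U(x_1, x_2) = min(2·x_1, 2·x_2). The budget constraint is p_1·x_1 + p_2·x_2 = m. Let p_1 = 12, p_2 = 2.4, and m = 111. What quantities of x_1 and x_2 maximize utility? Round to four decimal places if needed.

Leontief preferences: the optimum is at the kink where x_1/2 = x_2/2, i.e. x_2 = x_1.
Budget: p_1·x_1 + p_2·x_1 = m, so (2·p_1 + 2·p_2)·x_1 = 2·m.
Demand: x_1*(p_1,p_2,m) = 2·m/(2·p_1 + 2·p_2), x_2* = 2·m/(2·p_1 + 2·p_2).
Here 2·12 + 2·2.4 = 28.8, giving x_1* = 7.7083 and x_2* = 7.7083.

x_1* = 7.7083, x_2* = 7.7083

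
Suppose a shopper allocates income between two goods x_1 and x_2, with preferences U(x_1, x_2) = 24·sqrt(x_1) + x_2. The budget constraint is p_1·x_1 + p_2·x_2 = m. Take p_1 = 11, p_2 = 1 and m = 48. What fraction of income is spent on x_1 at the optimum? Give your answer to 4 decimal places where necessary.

MU_x_1 = 12/√x_1, MU_x_2 = 1. Tangency: 12/√x_1 = p_1/p_2.
Thus x_1* = (12·p_2/p_1)² — independent of m — with the rest of income spent on x_2.
Plugging in: x_1* = (12·1/11)² = 1.1901, x_2* = 34.9091.
Expenditure on x_1: 11·1.1901 = 13.0909; share = 0.2727.

share on x_1 = 0.2727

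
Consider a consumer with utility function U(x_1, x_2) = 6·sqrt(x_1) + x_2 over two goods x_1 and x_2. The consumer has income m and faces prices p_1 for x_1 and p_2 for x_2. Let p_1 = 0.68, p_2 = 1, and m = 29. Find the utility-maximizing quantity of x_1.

x_1* = 19.4637

MU_x_1 = 3/√x_1, MU_x_2 = 1. Tangency: 3/√x_1 = p_1/p_2.
Thus x_1* = (3·p_2/p_1)² — independent of m — with the rest of income spent on x_2.
Plugging in: x_1* = (3·1/0.68)² = 19.4637.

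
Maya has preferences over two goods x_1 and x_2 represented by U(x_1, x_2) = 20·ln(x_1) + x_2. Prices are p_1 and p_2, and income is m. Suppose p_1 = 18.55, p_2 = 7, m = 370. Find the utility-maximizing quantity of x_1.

MU_x_1 = 20/x_1, MU_x_2 = 1. Tangency: 20/x_1 = p_1/p_2.
So x_1*(p_1,p_2) = 20·p_2/p_1, independent of income; and x_2* = (m − 20·p_2)/p_2.
At the given prices: x_1* = 20·7/18.55 = 7.5472.

x_1* = 7.5472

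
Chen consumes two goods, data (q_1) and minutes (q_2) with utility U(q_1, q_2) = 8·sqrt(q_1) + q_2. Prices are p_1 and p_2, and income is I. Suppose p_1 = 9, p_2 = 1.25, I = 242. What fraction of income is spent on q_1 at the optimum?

share on q_1 = 0.0115

Plugging in: q_1* = (4·1.25/9)² = 0.3086, q_2* = 191.3778.
Expenditure on q_1: 9·0.3086 = 2.7778; share = 0.0115.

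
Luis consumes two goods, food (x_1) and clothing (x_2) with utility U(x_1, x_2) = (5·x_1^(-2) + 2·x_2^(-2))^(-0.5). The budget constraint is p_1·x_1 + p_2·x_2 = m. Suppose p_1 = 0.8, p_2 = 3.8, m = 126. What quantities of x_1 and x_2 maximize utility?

MRS = MU_x_1/MU_x_2 = (5/2)·(x_2/x_1)^(3). Set equal to p_1/p_2.
Solve for the ratio: x_2/x_1 = [(2/5)·p_1/p_2]^(1/3).
With the ratio pinned down, the budget gives x_1* = m/(p_1 + p_2·(x_2/x_1)) and x_2* = (x_2/x_1)·x_1*.
Numerically x_2/x_1 = 0.438317, so x_1* = 126/(0.8 + 3.8·0.438317) = 51.103 and x_2* = 0.438317·51.103 = 22.3994.

x_1* = 51.103, x_2* = 22.3994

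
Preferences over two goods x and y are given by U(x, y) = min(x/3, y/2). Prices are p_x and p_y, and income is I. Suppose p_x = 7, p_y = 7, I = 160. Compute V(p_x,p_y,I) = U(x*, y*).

V = 4.5714

Demand: x*(p_x,p_y,I) = 3·I/(3·p_x + 2·p_y), y* = 2·I/(3·p_x + 2·p_y).
Here 3·7 + 2·7 = 35, giving x* = 13.7143 and y* = 9.1429.
Utility at the optimum: U(13.7143, 9.1429) = 4.5714.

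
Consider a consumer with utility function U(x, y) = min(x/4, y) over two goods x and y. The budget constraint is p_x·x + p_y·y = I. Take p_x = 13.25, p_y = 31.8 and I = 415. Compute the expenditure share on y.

share on y = 0.375

Leontief preferences: the optimum is at the kink where x/4 = y/1, i.e. y = (1/4)·x.
Budget: p_x·x + p_y·(1/4)·x = I, so (4·p_x + p_y)·x = 4·I.
Demand: x*(p_x,p_y,I) = 4·I/(4·p_x + p_y), y* = I/(4·p_x + p_y).
Here 4·13.25 + 31.8 = 84.8, giving x* = 19.5755 and y* = 4.8939.
Expenditure on y: 31.8·4.8939 = 155.625; share = 0.375.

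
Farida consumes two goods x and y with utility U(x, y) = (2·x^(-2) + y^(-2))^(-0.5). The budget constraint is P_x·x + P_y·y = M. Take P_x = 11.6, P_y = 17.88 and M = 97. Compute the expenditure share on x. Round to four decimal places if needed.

share on x = 0.4857

MU_x ∝ 2·x^(-3), MU_y ∝ y^(-3), so MRS = 2·(y/x)^(3) = P_x/P_y.
Solve for the ratio: y/x = [(1/2)·P_x/P_y]^(1/3).
With the ratio pinned down, the budget gives x* = M/(P_x + P_y·(y/x)) and y* = (y/x)·x*.
Numerically y/x = 0.6871, so x* = 97/(11.6 + 17.88·0.6871) = 4.0611 and y* = 0.6871·4.0611 = 2.7904.
Expenditure on x: 11.6·4.0611 = 47.1084; share = 0.4857.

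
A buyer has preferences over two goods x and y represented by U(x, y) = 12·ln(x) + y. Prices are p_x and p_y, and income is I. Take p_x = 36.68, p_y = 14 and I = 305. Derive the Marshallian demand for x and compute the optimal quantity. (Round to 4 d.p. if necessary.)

x* = 4.5802

MU_x = 12/x, MU_y = 1. Tangency: 12/x = p_x/p_y.
So x*(p_x,p_y) = 12·p_y/p_x, independent of income; and y* = (I − 12·p_y)/p_y.
At the given prices: x* = 12·14/36.68 = 4.5802.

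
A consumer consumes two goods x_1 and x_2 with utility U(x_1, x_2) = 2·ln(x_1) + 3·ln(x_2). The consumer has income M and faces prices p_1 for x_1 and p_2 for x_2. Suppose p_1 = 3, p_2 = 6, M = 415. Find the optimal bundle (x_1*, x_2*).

Tangency: MRS = (2/3)·x_2/x_1 = p_1/p_2.
Rearranging, p_2·x_2 = (3/2)·p_1·x_1. Substituting into the budget gives p_1·x_1·(1 + (3/2)) = M.
Demand: x_1*(p_1,p_2,M) = 0.4·M/p_1 and x_2* = 0.6·M/p_2.
At p_1=3, p_2=6, M=415: x_1* = 0.4·415/3 = 55.3333, x_2* = 41.5.

x_1* = 55.3333, x_2* = 41.5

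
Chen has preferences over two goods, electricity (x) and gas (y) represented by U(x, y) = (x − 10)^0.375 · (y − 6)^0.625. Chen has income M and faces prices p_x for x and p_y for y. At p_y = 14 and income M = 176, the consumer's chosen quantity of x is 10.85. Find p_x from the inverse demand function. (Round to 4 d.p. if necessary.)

p_x = 7.5

Let x' = x−10, y' = y−6. MRS = (3/5)·y'/x' = p_x/p_y.
Substituting into the budget: x* = 10 + 0.375·(M − 10·p_x − 6·p_y)/p_x, and y* = 6 + 0.625·(…)/p_y.
Set x* = 10.85 in the demand function and solve for p_x: p_x = 7.5.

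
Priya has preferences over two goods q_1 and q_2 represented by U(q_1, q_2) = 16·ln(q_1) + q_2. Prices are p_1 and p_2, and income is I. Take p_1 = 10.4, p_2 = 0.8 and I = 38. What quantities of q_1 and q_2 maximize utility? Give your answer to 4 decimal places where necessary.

q_1* = 1.2308, q_2* = 31.5

Set MRS = p_1/p_2: (16/q_1)/1 = p_1/p_2.
So q_1*(p_1,p_2) = 16·p_2/p_1, independent of income; and q_2* = (I − 16·p_2)/p_2.
At the given prices: q_1* = 16·0.8/10.4 = 1.2308, and q_2* = 31.5.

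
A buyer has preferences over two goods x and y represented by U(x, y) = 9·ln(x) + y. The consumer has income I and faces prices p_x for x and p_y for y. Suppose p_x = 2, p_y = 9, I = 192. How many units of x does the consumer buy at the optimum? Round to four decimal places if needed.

MU_x = 9/x, MU_y = 1. Tangency: 9/x = p_x/p_y.
So x*(p_x,p_y) = 9·p_y/p_x, independent of income; and y* = (I − 9·p_y)/p_y.
At the given prices: x* = 9·9/2 = 40.5.

x* = 40.5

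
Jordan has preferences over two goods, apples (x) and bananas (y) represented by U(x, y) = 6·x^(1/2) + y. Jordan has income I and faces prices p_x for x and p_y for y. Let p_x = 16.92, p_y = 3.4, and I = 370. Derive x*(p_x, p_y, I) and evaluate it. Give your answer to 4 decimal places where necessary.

Utility is quasi-linear in y; the FOC for x is 3/√x = p_x/p_y.
Thus x* = (3·p_y/p_x)² — independent of I — with the rest of income spent on y.
Plugging in: x* = (3·3.4/16.92)² = 0.3634.

x* = 0.3634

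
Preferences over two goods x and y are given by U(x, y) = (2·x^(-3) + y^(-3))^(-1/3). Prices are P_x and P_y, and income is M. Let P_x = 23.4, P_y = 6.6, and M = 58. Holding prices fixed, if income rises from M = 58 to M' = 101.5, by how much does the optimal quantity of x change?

With the ratio pinned down, the budget gives x* = M/(P_x + P_y·(y/x)) and y* = (y/x)·x*.
Numerically y/x = 1.15388, so x* = 58/(23.4 + 6.6·1.15388) = 1.87.
At M' = 101.5: x* = 3.2725. Change: 3.2725 − 1.87 = 1.4025.

Δx* = 1.4025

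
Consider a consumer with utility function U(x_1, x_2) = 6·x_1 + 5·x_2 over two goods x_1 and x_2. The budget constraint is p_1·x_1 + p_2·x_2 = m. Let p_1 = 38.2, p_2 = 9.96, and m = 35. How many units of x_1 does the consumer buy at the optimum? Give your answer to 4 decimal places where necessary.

Perfect substitutes: compare marginal utility per dollar. 6/p_1 vs 5/p_2 → 0.1571 vs 0.502.
x_2 gives more utility per dollar, so spend all income on x_2: x_2* = m/p_2, x_1* = 0.
Numerically: x_1* = 0, x_2* = 3.5141.

x_1* = 0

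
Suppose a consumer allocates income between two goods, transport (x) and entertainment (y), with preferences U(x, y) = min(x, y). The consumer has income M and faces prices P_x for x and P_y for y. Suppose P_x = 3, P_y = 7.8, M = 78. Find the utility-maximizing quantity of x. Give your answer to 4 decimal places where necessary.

x* = 7.2222

With perfect complements, no substitution: consume in ratio x:y = 1:1.
Budget: P_x·x + P_y·x = M, so (P_x + P_y)·x = M.
Demand: x*(P_x,P_y,M) = M/(P_x + P_y), y* = M/(P_x + P_y).
Here 3 + 7.8 = 10.8, giving x* = 7.2222.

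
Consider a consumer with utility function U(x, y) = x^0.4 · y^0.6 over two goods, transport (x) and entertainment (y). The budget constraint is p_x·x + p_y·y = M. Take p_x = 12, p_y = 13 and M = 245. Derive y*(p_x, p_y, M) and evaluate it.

The MRS is (2/3)·y/x. Set MRS = p_x/p_y.
So 0.4·p_y·y = 0.6·p_x·x; combined with the budget, a share 0.4 of income goes to x.
Demand: x*(p_x,p_y,M) = 0.4·M/p_x and y* = 0.6·M/p_y.
At p_x=12, p_y=13, M=245: y* = 0.6·245/13 = 11.3077.

y* = 11.3077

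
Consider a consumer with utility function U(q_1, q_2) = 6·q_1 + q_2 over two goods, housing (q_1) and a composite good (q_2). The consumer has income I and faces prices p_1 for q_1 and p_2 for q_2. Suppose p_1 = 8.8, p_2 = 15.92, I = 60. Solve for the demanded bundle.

Perfect substitutes: compare marginal utility per dollar. 6/p_1 vs 1/p_2 → 0.6818 vs 0.0628.
q_1 gives more utility per dollar, so spend all income on q_1: q_1* = I/p_1, q_2* = 0.
Numerically: q_1* = 6.8182, q_2* = 0.

q_1* = 6.8182, q_2* = 0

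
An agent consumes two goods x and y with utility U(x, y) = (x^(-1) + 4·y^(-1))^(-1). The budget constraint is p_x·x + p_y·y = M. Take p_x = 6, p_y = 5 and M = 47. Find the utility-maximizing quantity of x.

MU_x ∝ x^(-2), MU_y ∝ 4·y^(-2), so MRS = (1/4)·(y/x)^(2) = p_x/p_y.
Hence y/x = (4·p_x/p_y)^(1/(2)), i.e. raised to the 0.5 power.
Substitute y = (y/x)·x into the budget: x* = M/(p_x + p_y·(y/x)).
Numerically y/x = 2.19089, so x* = 47/(6 + 5·2.19089) = 2.7721.

x* = 2.7721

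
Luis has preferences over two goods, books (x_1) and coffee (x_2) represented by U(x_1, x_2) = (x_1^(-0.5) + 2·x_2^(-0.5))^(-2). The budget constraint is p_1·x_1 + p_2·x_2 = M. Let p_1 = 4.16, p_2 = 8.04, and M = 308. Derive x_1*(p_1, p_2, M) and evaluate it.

x_1* = 24.8676

With the ratio pinned down, the budget gives x_1* = M/(p_1 + p_2·(x_2/x_1)) and x_2* = (x_2/x_1)·x_1*.
Numerically x_2/x_1 = 1.023085, so x_1* = 308/(4.16 + 8.04·1.023085) = 24.8676.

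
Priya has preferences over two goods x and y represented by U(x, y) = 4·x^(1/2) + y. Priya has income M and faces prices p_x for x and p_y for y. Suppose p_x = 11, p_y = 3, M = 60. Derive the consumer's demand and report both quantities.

x* = 0.2975, y* = 18.9091

Set MRS = p_x/p_y: 2·x^(−1/2) = p_x/p_y.
Thus x* = (2·p_y/p_x)² — independent of M — with the rest of income spent on y.
Plugging in: x* = (2·3/11)² = 0.2975, y* = 18.9091.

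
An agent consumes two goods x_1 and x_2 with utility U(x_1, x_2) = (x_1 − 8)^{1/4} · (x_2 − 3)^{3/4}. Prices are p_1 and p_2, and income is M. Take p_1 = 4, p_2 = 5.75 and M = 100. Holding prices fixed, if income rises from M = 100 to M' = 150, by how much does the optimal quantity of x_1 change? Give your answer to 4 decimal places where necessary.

Δx_1* = 3.125

MRS = (1/3)·(x_2−3)/(x_1−8). Tangency with p_1/p_2 gives x_2−3 = 3·(p_1/p_2)·(x_1−8).
After buying the subsistence bundle (8, 3), a share 0.25 of the remaining income goes to x_1: x_1* = 8 + 0.25·(M − 8p_1 − 3p_2)/p_1.
Discretionary income = 100 − 8·4 − 3·5.75 = 50.75; x_1* = 8 + 0.25·50.75/4 = 11.1719.
At M' = 150: x_1* = 14.2969. Change: 14.2969 − 11.1719 = 3.125.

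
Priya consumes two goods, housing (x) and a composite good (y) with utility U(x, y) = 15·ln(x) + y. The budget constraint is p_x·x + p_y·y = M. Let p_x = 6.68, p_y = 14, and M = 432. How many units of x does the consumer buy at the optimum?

MU_x = 15/x, MU_y = 1. Tangency: 15/x = p_x/p_y.
So x*(p_x,p_y) = 15·p_y/p_x, independent of income; and y* = (M − 15·p_y)/p_y.
At the given prices: x* = 15·14/6.68 = 31.4371.

x* = 31.4371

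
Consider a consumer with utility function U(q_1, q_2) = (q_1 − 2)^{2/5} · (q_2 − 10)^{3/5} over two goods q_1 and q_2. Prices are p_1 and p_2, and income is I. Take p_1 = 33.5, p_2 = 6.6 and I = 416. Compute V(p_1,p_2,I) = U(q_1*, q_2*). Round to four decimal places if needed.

Let q_1' = q_1−2, q_2' = q_2−10. MRS = (2/3)·q_2'/q_1' = p_1/p_2.
After buying the subsistence bundle (2, 10), a share 0.4 of the remaining income goes to q_1: q_1* = 2 + 0.4·(I − 2p_1 − 10p_2)/p_1.
Discretionary income = 416 − 2·33.5 − 10·6.6 = 283; q_1* = 2 + 0.4·283/33.5 = 5.3791; q_2* = 10 + 0.6·283/6.6 = 35.7273.
Utility at the optimum: U(5.3791, 35.7273) = 11.4224.

V = 11.4224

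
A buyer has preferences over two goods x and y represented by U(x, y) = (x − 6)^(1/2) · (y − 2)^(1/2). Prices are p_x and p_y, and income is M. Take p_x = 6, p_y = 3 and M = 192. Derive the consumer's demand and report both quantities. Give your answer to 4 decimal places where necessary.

x* = 18.5, y* = 27

Substituting into the budget: x* = 6 + 0.5·(M − 6·p_x − 2·p_y)/p_x, and y* = 2 + 0.5·(…)/p_y.
Discretionary income = 192 − 6·6 − 2·3 = 150; x* = 6 + 0.5·150/6 = 18.5; y* = 2 + 0.5·150/3 = 27.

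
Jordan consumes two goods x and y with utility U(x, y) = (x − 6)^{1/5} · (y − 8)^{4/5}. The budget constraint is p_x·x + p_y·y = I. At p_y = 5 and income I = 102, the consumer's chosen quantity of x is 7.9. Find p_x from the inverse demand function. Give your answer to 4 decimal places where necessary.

p_x = 4

This is Cobb-Douglas in (x−6, y−8): tangency gives 0.2·p_y·(y−8) = 0.8·p_x·(x−6).
Substituting into the budget: x* = 6 + 0.2·(I − 6·p_x − 8·p_y)/p_x, and y* = 8 + 0.8·(…)/p_y.
Set x* = 7.9 in the demand function and solve for p_x: p_x = 4.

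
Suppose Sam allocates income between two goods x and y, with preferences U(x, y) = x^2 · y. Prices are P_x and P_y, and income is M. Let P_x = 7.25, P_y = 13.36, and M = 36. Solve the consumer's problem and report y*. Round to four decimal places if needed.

Demand: x*(P_x,P_y,M) = 2/3·M/P_x and y* = 1/3·M/P_y.
At P_x=7.25, P_y=13.36, M=36: y* = 1/3·36/13.36 = 0.8982.

y* = 0.8982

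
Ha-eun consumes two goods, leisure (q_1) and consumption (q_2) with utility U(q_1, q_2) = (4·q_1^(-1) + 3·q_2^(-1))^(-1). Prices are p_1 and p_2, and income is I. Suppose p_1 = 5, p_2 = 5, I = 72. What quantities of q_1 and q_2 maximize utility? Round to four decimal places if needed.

q_1* = 7.7169, q_2* = 6.6831

MRS = MU_q_1/MU_q_2 = (4/3)·(q_2/q_1)^(2). Set equal to p_1/p_2.
Solve for the ratio: q_2/q_1 = [(3/4)·p_1/p_2]^(0.5).
With the ratio pinned down, the budget gives q_1* = I/(p_1 + p_2·(q_2/q_1)) and q_2* = (q_2/q_1)·q_1*.
Numerically q_2/q_1 = 0.866025, so q_1* = 72/(5 + 5·0.866025) = 7.7169 and q_2* = 0.866025·7.7169 = 6.6831.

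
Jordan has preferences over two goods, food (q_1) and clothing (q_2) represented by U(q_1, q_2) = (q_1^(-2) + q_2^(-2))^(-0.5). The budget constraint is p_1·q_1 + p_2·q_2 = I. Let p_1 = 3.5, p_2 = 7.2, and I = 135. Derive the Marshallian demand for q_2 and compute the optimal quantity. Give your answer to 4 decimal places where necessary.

From the CES first-order condition, (q_2/q_1)^(3) = p_1/p_2.
Hence q_2/q_1 = (p_1/p_2)^(1/(3)), i.e. raised to the 1/3 power.
With the ratio pinned down, the budget gives q_1* = I/(p_1 + p_2·(q_2/q_1)) and q_2* = (q_2/q_1)·q_1*.
Numerically q_2/q_1 = 0.786282, so q_1* = 135/(3.5 + 7.2·0.786282) = 14.736 and q_2* = 0.786282·14.736 = 11.5867.

q_2* = 11.5867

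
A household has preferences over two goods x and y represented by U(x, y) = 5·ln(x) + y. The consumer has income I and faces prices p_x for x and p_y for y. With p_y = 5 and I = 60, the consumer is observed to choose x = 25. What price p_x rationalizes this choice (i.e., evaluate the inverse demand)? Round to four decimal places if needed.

MU_x = 5/x, MU_y = 1. Tangency: 5/x = p_x/p_y.
So x*(p_x,p_y) = 5·p_y/p_x, independent of income; and y* = (I − 5·p_y)/p_y.
Set x* = 25 in the demand function and solve for p_x: p_x = 1.

p_x = 1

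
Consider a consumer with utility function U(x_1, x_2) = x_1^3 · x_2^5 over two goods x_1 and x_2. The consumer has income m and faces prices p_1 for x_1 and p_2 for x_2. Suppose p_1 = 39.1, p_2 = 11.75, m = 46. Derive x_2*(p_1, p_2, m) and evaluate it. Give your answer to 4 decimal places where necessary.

x_2* = 2.4468

MU_x_1/MU_x_2 = (3·x_2)/(5·x_1); tangency sets this equal to p_1/p_2.
So 3·p_2·x_2 = 5·p_1·x_1; combined with the budget, a share 0.375 of income goes to x_1.
Demand: x_1*(p_1,p_2,m) = 0.375·m/p_1 and x_2* = 0.625·m/p_2.
At p_1=39.1, p_2=11.75, m=46: x_2* = 0.625·46/11.75 = 2.4468.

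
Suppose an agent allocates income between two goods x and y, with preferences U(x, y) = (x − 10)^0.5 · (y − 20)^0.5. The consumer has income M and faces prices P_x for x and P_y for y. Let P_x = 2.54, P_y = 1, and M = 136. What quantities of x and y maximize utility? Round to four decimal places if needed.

x* = 27.8346, y* = 65.3

This is Cobb-Douglas in (x−10, y−20): tangency gives 0.5·P_y·(y−20) = 0.5·P_x·(x−10).
Substituting into the budget: x* = 10 + 0.5·(M − 10·P_x − 20·P_y)/P_x, and y* = 20 + 0.5·(…)/P_y.
Discretionary income = 136 − 10·2.54 − 20·1 = 90.6; x* = 10 + 0.5·90.6/2.54 = 27.8346; y* = 20 + 0.5·90.6/1 = 65.3.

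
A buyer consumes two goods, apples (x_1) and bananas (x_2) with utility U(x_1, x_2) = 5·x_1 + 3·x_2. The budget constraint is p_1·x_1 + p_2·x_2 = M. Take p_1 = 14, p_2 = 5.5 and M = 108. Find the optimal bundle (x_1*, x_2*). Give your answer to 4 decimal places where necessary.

Linear utility — the consumer picks whichever good has higher MU/price: 5/14 = 0.3571 vs 3/5.5 = 0.5455.
x_2 gives more utility per dollar, so spend all income on x_2: x_2* = M/p_2, x_1* = 0.
Numerically: x_1* = 0, x_2* = 19.6364.

x_1* = 0, x_2* = 19.6364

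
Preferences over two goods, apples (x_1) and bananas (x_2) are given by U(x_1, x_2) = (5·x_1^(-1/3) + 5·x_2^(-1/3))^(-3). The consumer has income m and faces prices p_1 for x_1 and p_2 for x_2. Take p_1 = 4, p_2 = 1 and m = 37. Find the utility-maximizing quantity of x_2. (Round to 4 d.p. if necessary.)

Numerically x_2/x_1 = 2.828427, so x_1* = 37/(4 + 1·2.828427) = 5.4185 and x_2* = 2.828427·5.4185 = 15.3259.

x_2* = 15.3259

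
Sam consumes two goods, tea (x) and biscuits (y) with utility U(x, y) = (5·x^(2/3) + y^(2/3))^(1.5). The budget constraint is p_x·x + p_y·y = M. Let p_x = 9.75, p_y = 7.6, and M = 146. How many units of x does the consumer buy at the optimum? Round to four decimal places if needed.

MU_x ∝ 5·x^(-1/3), MU_y ∝ y^(-1/3), so MRS = 5·(y/x)^(1/3) = p_x/p_y.
Solve for the ratio: y/x = [(1/5)·p_x/p_y]^(3).
Substitute y = (y/x)·x into the budget: x* = M/(p_x + p_y·(y/x)).
Numerically y/x = 0.016891, so x* = 146/(9.75 + 7.6·0.016891) = 14.7798.

x* = 14.7798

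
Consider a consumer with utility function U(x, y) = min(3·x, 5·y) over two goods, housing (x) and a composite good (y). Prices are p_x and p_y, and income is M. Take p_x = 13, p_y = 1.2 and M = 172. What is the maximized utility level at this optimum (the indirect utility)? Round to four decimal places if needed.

With perfect complements, no substitution: consume in ratio x:y = 5:3.
Budget: p_x·x + p_y·(3/5)·x = M, so (5·p_x + 3·p_y)·x = 5·M.
Demand: x*(p_x,p_y,M) = 5·M/(5·p_x + 3·p_y), y* = 3·M/(5·p_x + 3·p_y).
Here 5·13 + 3·1.2 = 68.6, giving x* = 12.5364 and y* = 7.5219.
Utility at the optimum: U(12.5364, 7.5219) = 37.6093.

V = 37.6093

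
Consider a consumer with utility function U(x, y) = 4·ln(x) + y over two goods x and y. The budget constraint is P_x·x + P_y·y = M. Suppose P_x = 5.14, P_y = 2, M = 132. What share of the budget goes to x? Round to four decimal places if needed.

MU_x = 4/x, MU_y = 1. Tangency: 4/x = P_x/P_y.
So x*(P_x,P_y) = 4·P_y/P_x, independent of income; and y* = (M − 4·P_y)/P_y.
At the given prices: x* = 4·2/5.14 = 1.5564, and y* = 62.
Expenditure on x: 5.14·1.5564 = 8; share = 0.0606.

share on x = 0.0606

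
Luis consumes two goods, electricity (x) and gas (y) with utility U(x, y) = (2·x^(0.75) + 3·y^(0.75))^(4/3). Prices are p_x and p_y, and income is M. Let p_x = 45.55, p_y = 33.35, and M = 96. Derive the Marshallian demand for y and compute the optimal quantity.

y* = 2.6714

From the CES first-order condition, (2/3)·(y/x)^(0.25) = p_x/p_y.
Solve for the ratio: y/x = [(3/2)·p_x/p_y]^(4).
Substitute y = (y/x)·x into the budget: x* = M/(p_x + p_y·(y/x)).
Numerically y/x = 17.617132, so x* = 96/(45.55 + 33.35·17.617132) = 0.1516 and y* = 17.617132·0.1516 = 2.6714.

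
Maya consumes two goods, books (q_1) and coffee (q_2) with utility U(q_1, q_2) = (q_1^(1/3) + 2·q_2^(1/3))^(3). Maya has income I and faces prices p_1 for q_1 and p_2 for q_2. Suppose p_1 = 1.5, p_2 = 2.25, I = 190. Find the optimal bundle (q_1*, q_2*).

q_1* = 38.2748, q_2* = 58.9279

Numerically q_2/q_1 = 1.539601, so q_1* = 190/(1.5 + 2.25·1.539601) = 38.2748 and q_2* = 1.539601·38.2748 = 58.9279.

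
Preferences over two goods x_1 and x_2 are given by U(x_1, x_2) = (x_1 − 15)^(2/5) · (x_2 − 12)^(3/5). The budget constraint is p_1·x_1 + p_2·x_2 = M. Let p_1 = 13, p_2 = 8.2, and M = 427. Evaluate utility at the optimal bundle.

MRS = (2/3)·(x_2−12)/(x_1−15). Tangency with p_1/p_2 gives x_2−12 = (3/2)·(p_1/p_2)·(x_1−15).
After buying the subsistence bundle (15, 12), a share 0.4 of the remaining income goes to x_1: x_1* = 15 + 0.4·(M − 15p_1 − 12p_2)/p_1.
Discretionary income = 427 − 15·13 − 12·8.2 = 133.6; x_1* = 15 + 0.4·133.6/13 = 19.1108; x_2* = 12 + 0.6·133.6/8.2 = 21.7756.
Utility at the optimum: U(19.1108, 21.7756) = 6.9128.

V = 6.9128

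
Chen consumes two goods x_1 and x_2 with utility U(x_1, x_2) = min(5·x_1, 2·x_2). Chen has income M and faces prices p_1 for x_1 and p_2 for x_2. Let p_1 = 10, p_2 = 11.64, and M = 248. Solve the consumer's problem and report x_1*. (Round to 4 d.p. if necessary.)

Leontief preferences: the optimum is at the kink where x_1/2 = x_2/5, i.e. x_2 = (5/2)·x_1.
Budget: p_1·x_1 + p_2·(5/2)·x_1 = M, so (2·p_1 + 5·p_2)·x_1 = 2·M.
Demand: x_1*(p_1,p_2,M) = 2·M/(2·p_1 + 5·p_2), x_2* = 5·M/(2·p_1 + 5·p_2).
Here 2·10 + 5·11.64 = 78.2, giving x_1* = 6.3427.

x_1* = 6.3427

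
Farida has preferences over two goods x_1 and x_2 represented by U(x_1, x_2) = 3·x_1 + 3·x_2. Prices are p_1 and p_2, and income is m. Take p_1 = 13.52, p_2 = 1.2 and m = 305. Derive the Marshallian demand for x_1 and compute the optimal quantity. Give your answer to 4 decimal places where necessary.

x_1* = 0

Linear utility — the consumer picks whichever good has higher MU/price: 3/13.52 = 0.2219 vs 3/1.2 = 2.5.
x_2 gives more utility per dollar, so spend all income on x_2: x_2* = m/p_2, x_1* = 0.
Numerically: x_1* = 0, x_2* = 254.1667.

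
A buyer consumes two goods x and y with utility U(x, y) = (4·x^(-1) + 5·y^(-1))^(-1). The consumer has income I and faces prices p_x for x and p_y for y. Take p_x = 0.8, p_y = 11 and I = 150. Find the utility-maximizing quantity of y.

MRS = MU_x/MU_y = (4/5)·(y/x)^(2). Set equal to p_x/p_y.
Hence y/x = ((5/4)·p_x/p_y)^(1/(2)), i.e. raised to the 0.5 power.
With the ratio pinned down, the budget gives x* = I/(p_x + p_y·(y/x)) and y* = (y/x)·x*.
Numerically y/x = 0.301511, so x* = 150/(0.8 + 11·0.301511) = 36.4376 and y* = 0.301511·36.4376 = 10.9864.

y* = 10.9864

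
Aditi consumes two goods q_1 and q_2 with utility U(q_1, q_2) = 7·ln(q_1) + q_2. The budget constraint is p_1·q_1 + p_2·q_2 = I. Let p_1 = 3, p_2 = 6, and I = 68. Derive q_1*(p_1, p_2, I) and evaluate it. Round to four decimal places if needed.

MU_q_1 = 7/q_1, MU_q_2 = 1. Tangency: 7/q_1 = p_1/p_2.
So q_1*(p_1,p_2) = 7·p_2/p_1, independent of income; and q_2* = (I − 7·p_2)/p_2.
At the given prices: q_1* = 7·6/3 = 14.

q_1* = 14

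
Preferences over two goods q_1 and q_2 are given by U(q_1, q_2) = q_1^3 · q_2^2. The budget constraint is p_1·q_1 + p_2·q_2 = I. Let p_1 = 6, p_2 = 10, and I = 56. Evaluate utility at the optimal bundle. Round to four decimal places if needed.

Tangency: MRS = (3/2)·q_2/q_1 = p_1/p_2.
So 3·p_2·q_2 = 2·p_1·q_1; combined with the budget, a share 0.6 of income goes to q_1.
Demand: q_1*(p_1,p_2,I) = 0.6·I/p_1 and q_2* = 0.4·I/p_2.
At p_1=6, p_2=10, I=56: q_1* = 0.6·56/6 = 5.6, q_2* = 2.24.
Utility at the optimum: U(5.6, 2.24) = 881.1708.

V = 881.1708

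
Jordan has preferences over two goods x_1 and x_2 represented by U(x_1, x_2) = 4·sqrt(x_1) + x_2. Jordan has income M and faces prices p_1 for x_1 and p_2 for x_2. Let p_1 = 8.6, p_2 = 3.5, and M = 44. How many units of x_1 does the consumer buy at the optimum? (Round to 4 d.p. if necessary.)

Set MRS = p_1/p_2: 2·x_1^(−1/2) = p_1/p_2.
Solve: √x_1 = 2·p_2/p_1, so x_1*(p_1,p_2) = (2·p_2/p_1)², and x_2* = (M − p_1·x_1*)/p_2.
Plugging in: x_1* = (2·3.5/8.6)² = 0.6625.

x_1* = 0.6625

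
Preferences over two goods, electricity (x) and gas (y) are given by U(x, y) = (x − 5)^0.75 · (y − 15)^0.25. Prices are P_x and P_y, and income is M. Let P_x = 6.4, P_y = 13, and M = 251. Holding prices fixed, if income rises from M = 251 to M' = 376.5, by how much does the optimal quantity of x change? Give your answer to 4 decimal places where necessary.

Let x' = x−5, y' = y−15. MRS = 3·y'/x' = P_x/P_y.
Substituting into the budget: x* = 5 + 0.75·(M − 5·P_x − 15·P_y)/P_x, and y* = 15 + 0.25·(…)/P_y.
Discretionary income = 251 − 5·6.4 − 15·13 = 24; x* = 5 + 0.75·24/6.4 = 7.8125.
At M' = 376.5: x* = 22.5195. Change: 22.5195 − 7.8125 = 14.707.

Δx* = 14.707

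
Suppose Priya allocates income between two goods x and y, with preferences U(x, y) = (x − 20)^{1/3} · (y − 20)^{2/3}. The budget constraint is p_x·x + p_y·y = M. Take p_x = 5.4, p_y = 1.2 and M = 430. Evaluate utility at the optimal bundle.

V = 79.5908

Let x' = x−20, y' = y−20. MRS = (1/2)·y'/x' = p_x/p_y.
Substituting into the budget: x* = 20 + 1/3·(M − 20·p_x − 20·p_y)/p_x, and y* = 20 + 2/3·(…)/p_y.
Discretionary income = 430 − 20·5.4 − 20·1.2 = 298; x* = 20 + 1/3·298/5.4 = 38.3951; y* = 20 + 2/3·298/1.2 = 185.5556.
Utility at the optimum: U(38.3951, 185.5556) = 79.5908.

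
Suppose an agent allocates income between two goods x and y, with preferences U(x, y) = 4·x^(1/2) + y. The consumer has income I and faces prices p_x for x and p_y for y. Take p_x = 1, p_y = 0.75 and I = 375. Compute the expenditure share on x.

share on x = 0.006

Utility is quasi-linear in y; the FOC for x is 2/√x = p_x/p_y.
Thus x* = (2·p_y/p_x)² — independent of I — with the rest of income spent on y.
Plugging in: x* = (2·0.75/1)² = 2.25, y* = 497.
Expenditure on x: 1·2.25 = 2.25; share = 0.006.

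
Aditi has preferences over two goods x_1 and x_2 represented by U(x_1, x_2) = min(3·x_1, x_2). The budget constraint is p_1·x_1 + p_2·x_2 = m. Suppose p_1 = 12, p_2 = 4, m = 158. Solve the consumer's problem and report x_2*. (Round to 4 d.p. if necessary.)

x_2* = 19.75

Leontief preferences: the optimum is at the kink where x_1/1 = x_2/3, i.e. x_2 = 3·x_1.
Budget: p_1·x_1 + p_2·3·x_1 = m, so (p_1 + 3·p_2)·x_1 = m.
Demand: x_1*(p_1,p_2,m) = m/(p_1 + 3·p_2), x_2* = 3·m/(p_1 + 3·p_2).
Here 12 + 3·4 = 24, giving x_2* = 19.75.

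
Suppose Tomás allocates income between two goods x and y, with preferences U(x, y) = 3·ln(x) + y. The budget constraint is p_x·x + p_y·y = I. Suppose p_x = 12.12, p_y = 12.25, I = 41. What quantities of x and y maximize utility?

x* = 3.0322, y* = 0.3469

MU_x = 3/x, MU_y = 1. Tangency: 3/x = p_x/p_y.
So x*(p_x,p_y) = 3·p_y/p_x, independent of income; and y* = (I − 3·p_y)/p_y.
At the given prices: x* = 3·12.25/12.12 = 3.0322, and y* = 0.3469.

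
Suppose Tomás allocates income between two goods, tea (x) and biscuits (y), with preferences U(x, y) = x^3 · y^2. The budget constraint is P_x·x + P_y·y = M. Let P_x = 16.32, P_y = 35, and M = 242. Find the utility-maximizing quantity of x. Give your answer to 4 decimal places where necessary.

Demand: x*(P_x,P_y,M) = 0.6·M/P_x and y* = 0.4·M/P_y.
At P_x=16.32, P_y=35, M=242: x* = 0.6·242/16.32 = 8.8971.

x* = 8.8971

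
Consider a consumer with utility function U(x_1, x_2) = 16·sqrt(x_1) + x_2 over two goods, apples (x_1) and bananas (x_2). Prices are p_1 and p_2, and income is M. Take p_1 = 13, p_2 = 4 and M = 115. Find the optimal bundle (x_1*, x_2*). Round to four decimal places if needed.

Set MRS = p_1/p_2: 8·x_1^(−1/2) = p_1/p_2.
Solve: √x_1 = 8·p_2/p_1, so x_1*(p_1,p_2) = (8·p_2/p_1)², and x_2* = (M − p_1·x_1*)/p_2.
Plugging in: x_1* = (8·4/13)² = 6.0592, x_2* = 9.0577.

x_1* = 6.0592, x_2* = 9.0577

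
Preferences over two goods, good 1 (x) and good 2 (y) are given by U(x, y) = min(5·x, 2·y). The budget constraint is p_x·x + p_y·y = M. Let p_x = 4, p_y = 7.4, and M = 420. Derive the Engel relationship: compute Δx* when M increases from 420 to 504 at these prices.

Δx* = 3.7333

Demand: x*(p_x,p_y,M) = 2·M/(2·p_x + 5·p_y), y* = 5·M/(2·p_x + 5·p_y).
Here 2·4 + 5·7.4 = 45, giving x* = 18.6667.
At M' = 504: x* = 22.4. Change: 22.4 − 18.6667 = 3.7333.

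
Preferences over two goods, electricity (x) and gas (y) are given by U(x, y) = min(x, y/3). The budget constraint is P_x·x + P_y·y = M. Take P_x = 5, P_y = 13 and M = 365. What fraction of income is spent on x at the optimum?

Leontief preferences: the optimum is at the kink where x/1 = y/3, i.e. y = 3·x.
Budget: P_x·x + P_y·3·x = M, so (P_x + 3·P_y)·x = M.
Demand: x*(P_x,P_y,M) = M/(P_x + 3·P_y), y* = 3·M/(P_x + 3·P_y).
Here 5 + 3·13 = 44, giving x* = 8.2955 and y* = 24.8864.
Expenditure on x: 5·8.2955 = 41.4773; share = 0.1136.

share on x = 0.1136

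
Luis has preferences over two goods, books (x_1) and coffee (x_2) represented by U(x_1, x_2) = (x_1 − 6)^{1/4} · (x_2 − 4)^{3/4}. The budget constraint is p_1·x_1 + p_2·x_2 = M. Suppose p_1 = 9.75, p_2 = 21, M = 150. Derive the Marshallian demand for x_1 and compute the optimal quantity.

After buying the subsistence bundle (6, 4), a share 0.25 of the remaining income goes to x_1: x_1* = 6 + 0.25·(M − 6p_1 − 4p_2)/p_1.
Discretionary income = 150 − 6·9.75 − 4·21 = 7.5; x_1* = 6 + 0.25·7.5/9.75 = 6.1923.

x_1* = 6.1923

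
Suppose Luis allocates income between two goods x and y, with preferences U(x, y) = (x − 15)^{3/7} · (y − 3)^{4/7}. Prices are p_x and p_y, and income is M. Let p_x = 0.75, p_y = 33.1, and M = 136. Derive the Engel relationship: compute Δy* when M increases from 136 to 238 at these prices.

MRS = (3/4)·(y−3)/(x−15). Tangency with p_x/p_y gives y−3 = (4/3)·(p_x/p_y)·(x−15).
After buying the subsistence bundle (15, 3), a share 3/7 of the remaining income goes to x: x* = 15 + 3/7·(M − 15p_x − 3p_y)/p_x.
Discretionary income = 136 − 15·0.75 − 3·33.1 = 25.45; y* = 3 + 4/7·25.45/33.1 = 3.4394.
At M' = 238: y* = 5.2003. Change: 5.2003 − 3.4394 = 1.7609.

Δy* = 1.7609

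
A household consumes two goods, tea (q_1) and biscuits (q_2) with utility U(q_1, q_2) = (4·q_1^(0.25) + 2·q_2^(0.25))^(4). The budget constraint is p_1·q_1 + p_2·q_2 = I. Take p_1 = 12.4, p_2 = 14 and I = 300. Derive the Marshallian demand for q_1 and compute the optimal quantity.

q_1* = 17.5174

MU_q_1 ∝ 4·q_1^(-0.75), MU_q_2 ∝ 2·q_2^(-0.75), so MRS = 2·(q_2/q_1)^(0.75) = p_1/p_2.
Solve for the ratio: q_2/q_1 = [(1/2)·p_1/p_2]^(4/3).
With the ratio pinned down, the budget gives q_1* = I/(p_1 + p_2·(q_2/q_1)) and q_2* = (q_2/q_1)·q_1*.
Numerically q_2/q_1 = 0.33756, so q_1* = 300/(12.4 + 14·0.33756) = 17.5174.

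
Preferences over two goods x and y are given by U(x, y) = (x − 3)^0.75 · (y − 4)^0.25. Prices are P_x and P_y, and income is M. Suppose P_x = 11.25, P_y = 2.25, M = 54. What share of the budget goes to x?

share on x = 0.7812

MRS = 3·(y−4)/(x−3). Tangency with P_x/P_y gives y−4 = (1/3)·(P_x/P_y)·(x−3).
Substituting into the budget: x* = 3 + 0.75·(M − 3·P_x − 4·P_y)/P_x, and y* = 4 + 0.25·(…)/P_y.
Discretionary income = 54 − 3·11.25 − 4·2.25 = 11.25; x* = 3 + 0.75·11.25/11.25 = 3.75; y* = 4 + 0.25·11.25/2.25 = 5.25.
Expenditure on x: 11.25·3.75 = 42.1875; share = 0.7812.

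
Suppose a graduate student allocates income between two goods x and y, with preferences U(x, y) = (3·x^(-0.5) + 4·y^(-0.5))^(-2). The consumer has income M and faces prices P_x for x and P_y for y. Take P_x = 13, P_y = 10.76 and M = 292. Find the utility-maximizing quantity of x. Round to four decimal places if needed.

x* = 10.5088

MRS = MU_x/MU_y = (3/4)·(y/x)^(1.5). Set equal to P_x/P_y.
Hence y/x = ((4/3)·P_x/P_y)^(1/(1.5)), i.e. raised to the 2/3 power.
Substitute y = (y/x)·x into the budget: x* = M/(P_x + P_y·(y/x)).
Numerically y/x = 1.374189, so x* = 292/(13 + 10.76·1.374189) = 10.5088.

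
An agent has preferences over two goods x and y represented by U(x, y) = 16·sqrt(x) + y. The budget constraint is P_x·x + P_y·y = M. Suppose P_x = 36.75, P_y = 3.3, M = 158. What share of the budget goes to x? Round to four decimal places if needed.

share on x = 0.12

MU_x = 8/√x, MU_y = 1. Tangency: 8/√x = P_x/P_y.
Solve: √x = 8·P_y/P_x, so x*(P_x,P_y) = (8·P_y/P_x)², and y* = (M − P_x·x*)/P_y.
Plugging in: x* = (8·3.3/36.75)² = 0.5161, y* = 42.1318.
Expenditure on x: 36.75·0.5161 = 18.9649; share = 0.12.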